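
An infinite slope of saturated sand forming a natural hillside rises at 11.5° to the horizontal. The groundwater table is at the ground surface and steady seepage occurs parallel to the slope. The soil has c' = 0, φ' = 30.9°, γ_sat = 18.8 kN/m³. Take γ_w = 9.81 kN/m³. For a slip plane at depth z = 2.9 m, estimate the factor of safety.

FS = 1.41

With seepage parallel to the slope and the water table at the surface, the effective normal stress on the slip plane uses the buoyant unit weight γ' = γ_sat − γ_w while the driving shear stress uses γ_sat:
FS = [c' + γ' z cos²β tanφ'] / [γ_sat z sinβ cosβ]
(For c' = 0 this reduces to FS = (γ'/γ_sat)·tanφ'/tanβ.)
γ' = 18.8 − 9.81 = 8.99 kN/m³
Numerator = 0.0 + 8.99·2.9·cos²11.5°·tan30.9° = 0.0 + 8.99·2.9·0.9603·0.5985 = 14.983 kPa
Denominator = 18.8·2.9·sin11.5°·cos11.5° = 18.8·2.9·0.1994·0.9799 = 10.651 kPa
FS = 14.983 / 10.651 = 1.407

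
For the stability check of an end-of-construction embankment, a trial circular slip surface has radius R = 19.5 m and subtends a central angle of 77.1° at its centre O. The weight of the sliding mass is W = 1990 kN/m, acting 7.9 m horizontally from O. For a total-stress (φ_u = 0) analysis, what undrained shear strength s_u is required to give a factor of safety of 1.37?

s_u = 42.1 kPa

FS = s_u·L_a·R / (W·d), so s_u = FS·W·d / (L_a·R).
Arc length L_a = R·θ = 19.5·(77.1°·π/180) = 19.5·1.3456 = 26.24 m
s_u = 1.37·1990·7.9 / (26.24·19.5) = 21537.8 / 511.68 = 42.09 kPa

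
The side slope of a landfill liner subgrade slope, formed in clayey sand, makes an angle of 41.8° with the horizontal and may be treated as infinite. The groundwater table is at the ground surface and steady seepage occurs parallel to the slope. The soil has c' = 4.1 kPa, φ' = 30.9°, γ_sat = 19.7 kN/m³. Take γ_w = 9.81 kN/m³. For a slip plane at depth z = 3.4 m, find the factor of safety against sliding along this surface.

FS = 0.46

With seepage parallel to the slope and the water table at the surface, the effective normal stress on the slip plane uses the buoyant unit weight γ' = γ_sat − γ_w while the driving shear stress uses γ_sat:
FS = [c' + γ' z cos²β tanφ'] / [γ_sat z sinβ cosβ]
γ' = 19.7 − 9.81 = 9.89 kN/m³
Numerator = 4.1 + 9.89·3.4·cos²41.8°·tan30.9° = 4.1 + 9.89·3.4·0.5557·0.5985 = 15.284 kPa
Denominator = 19.7·3.4·sin41.8°·cos41.8° = 19.7·3.4·0.6665·0.7455 = 33.281 kPa
FS = 15.284 / 33.281 = 0.459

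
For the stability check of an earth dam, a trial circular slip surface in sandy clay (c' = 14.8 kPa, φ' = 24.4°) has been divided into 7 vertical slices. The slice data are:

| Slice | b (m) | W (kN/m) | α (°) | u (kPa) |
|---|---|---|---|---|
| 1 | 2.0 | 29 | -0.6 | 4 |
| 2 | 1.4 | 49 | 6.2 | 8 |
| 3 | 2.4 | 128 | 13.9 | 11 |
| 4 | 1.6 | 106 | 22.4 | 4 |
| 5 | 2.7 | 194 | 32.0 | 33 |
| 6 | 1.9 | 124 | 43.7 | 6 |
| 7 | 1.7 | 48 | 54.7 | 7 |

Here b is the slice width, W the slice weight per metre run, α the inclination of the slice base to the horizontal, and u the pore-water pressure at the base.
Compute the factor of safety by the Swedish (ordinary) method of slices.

Ordinary method of slices: FS = Σ[c'·Δl_i + (W_i cosα_i − u_i·Δl_i)·tanφ'] / Σ W_i sinα_i, with Δl_i = b_i / cosα_i.
Slice 1: Δl = 2.0/cos(-0.6°) = 2.000 m; N'_1 = 29·cos(-0.6°) − 4·2.000 = 21.0; c'Δl = 29.60; W sinα = -0.3
Slice 2: Δl = 1.4/cos6.2° = 1.408 m; N'_2 = 49·cos6.2° − 8·1.408 = 37.4; c'Δl = 20.84; W sinα = 5.3
Slice 3: Δl = 2.4/cos13.9° = 2.472 m; N'_3 = 128·cos13.9° − 11·2.472 = 97.1; c'Δl = 36.59; W sinα = 30.7
Slice 4: Δl = 1.6/cos22.4° = 1.731 m; N'_4 = 106·cos22.4° − 4·1.731 = 91.1; c'Δl = 25.61; W sinα = 40.4
Slice 5: Δl = 2.7/cos32.0° = 3.184 m; N'_5 = 194·cos32.0° − 33·3.184 = 59.5; c'Δl = 47.12; W sinα = 102.8
Slice 6: Δl = 1.9/cos43.7° = 2.628 m; N'_6 = 124·cos43.7° − 6·2.628 = 73.9; c'Δl = 38.90; W sinα = 85.7
Slice 7: Δl = 1.7/cos54.7° = 2.942 m; N'_7 = 48·cos54.7° − 7·2.942 = 7.1; c'Δl = 43.54; W sinα = 39.2
Σc'Δl = 242.2 kN/m; ΣN' = 387.1 kN/m; ΣW sinα = 303.8 kN/m
Resisting = 242.2 + 387.1·tan24.4° = 242.2 + 175.6 = 417.8 kN/m
FS = 417.8 / 303.8 = 1.375

FS = 1.38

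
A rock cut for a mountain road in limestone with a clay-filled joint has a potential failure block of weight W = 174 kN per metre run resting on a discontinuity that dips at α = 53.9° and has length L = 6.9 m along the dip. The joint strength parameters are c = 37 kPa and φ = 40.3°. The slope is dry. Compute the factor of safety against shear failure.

FS = 2.43

Resolving the block weight along and normal to the plane and applying the Mohr–Coulomb strength on the joint:
N' = W cosα = 174·cos53.9° = 102.5 kN/m
Driving force T = W sinα = 174·sin53.9° = 140.6 kN/m
Resisting force R = c·L + N'·tanφ = 37·6.9 + 102.5·tan40.3° = 255.3 + 86.9 = 342.2 kN/m
FS = R / T = 342.2 / 140.6 = 2.434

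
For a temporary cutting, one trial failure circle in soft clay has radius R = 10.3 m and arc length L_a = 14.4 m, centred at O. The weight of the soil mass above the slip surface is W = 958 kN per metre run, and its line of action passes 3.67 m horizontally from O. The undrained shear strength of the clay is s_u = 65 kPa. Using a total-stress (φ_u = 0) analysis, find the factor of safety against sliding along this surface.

Taking moments about the centre O, the resisting moment is provided by the undrained shear strength acting along the arc:
M_R = s_u·L_a·R = 65·14.40·10.3 = 9640.8 kN·m/m
M_D = W·d = 958·3.67 = 3515.9 kN·m/m
FS = M_R / M_D = 9640.8 / 3515.9 = 2.742

FS = 2.74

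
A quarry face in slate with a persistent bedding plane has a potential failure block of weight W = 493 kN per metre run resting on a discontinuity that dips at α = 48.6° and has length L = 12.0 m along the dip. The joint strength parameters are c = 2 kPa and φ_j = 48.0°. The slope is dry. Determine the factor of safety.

Resolving the block weight along and normal to the plane and applying the Mohr–Coulomb strength on the joint:
N' = W cosα = 493·cos48.6° = 326.0 kN/m
Driving force T = W sinα = 493·sin48.6° = 369.8 kN/m
Resisting force R = c·L + N'·tanφ_j = 2·12.0 + 326.0·tan48.0° = 24.0 + 362.1 = 386.1 kN/m
FS = R / T = 386.1 / 369.8 = 1.044

FS = 1.04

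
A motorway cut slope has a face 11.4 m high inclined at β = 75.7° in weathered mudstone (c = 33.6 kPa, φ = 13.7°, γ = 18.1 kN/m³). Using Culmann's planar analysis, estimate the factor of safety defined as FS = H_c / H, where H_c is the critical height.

FS = 1.16

H_c = (4c/γ) · sinβ cosφ / [1 − cos(β − φ)]
    = (4·33.6/18.1) · sin75.7°·cos13.7° / [1 − cos62.0°]
    = 7.425 · 0.9414 / 0.5305 = 13.18 m
FS = H_c / H = 13.18 / 11.4 = 1.156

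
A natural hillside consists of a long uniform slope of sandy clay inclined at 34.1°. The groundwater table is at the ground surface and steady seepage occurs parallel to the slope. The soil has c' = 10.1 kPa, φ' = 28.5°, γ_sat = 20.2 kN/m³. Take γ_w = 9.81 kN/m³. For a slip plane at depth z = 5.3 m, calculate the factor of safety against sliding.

FS = 0.62

With seepage parallel to the slope and the water table at the surface, the effective normal stress on the slip plane uses the buoyant unit weight γ' = γ_sat − γ_w while the driving shear stress uses γ_sat:
FS = [c' + γ' z cos²β tanφ'] / [γ_sat z sinβ cosβ]
γ' = 20.2 − 9.81 = 10.39 kN/m³
Numerator = 10.1 + 10.39·5.3·cos²34.1°·tan28.5° = 10.1 + 10.39·5.3·0.6857·0.5430 = 30.601 kPa
Denominator = 20.2·5.3·sin34.1°·cos34.1° = 20.2·5.3·0.5606·0.8281 = 49.702 kPa
FS = 30.601 / 49.702 = 0.616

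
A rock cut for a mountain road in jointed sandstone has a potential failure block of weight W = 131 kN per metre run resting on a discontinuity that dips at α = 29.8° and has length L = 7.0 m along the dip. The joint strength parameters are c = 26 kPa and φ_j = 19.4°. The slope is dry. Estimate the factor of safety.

FS = 3.41

Resolving the block weight along and normal to the plane and applying the Mohr–Coulomb strength on the joint:
N' = W cosα = 131·cos29.8° = 113.7 kN/m
Driving force T = W sinα = 131·sin29.8° = 65.1 kN/m
Resisting force R = c·L + N'·tanφ_j = 26·7.0 + 113.7·tan19.4° = 182.0 + 40.0 = 222.0 kN/m
FS = R / T = 222.0 / 65.1 = 3.410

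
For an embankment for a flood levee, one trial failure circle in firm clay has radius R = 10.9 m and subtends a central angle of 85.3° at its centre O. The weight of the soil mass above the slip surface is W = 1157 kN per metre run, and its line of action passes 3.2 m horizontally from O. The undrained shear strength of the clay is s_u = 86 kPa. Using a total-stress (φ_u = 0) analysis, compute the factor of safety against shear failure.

Taking moments about the centre O, the resisting moment is provided by the undrained shear strength acting along the arc:
Arc length L_a = R·θ = 10.9·(85.3°·π/180) = 10.9·1.4888 = 16.23 m
M_R = s_u·L_a·R = 86·16.23·10.9 = 15211.7 kN·m/m
M_D = W·d = 1157·3.2 = 3702.4 kN·m/m
FS = M_R / M_D = 15211.7 / 3702.4 = 4.109

FS = 4.11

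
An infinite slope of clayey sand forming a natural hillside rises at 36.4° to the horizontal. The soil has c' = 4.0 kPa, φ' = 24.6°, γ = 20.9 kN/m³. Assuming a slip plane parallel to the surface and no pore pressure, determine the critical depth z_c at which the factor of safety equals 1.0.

z_c = 1.06 m

Setting FS = 1.00 in FS = [c' + γz cos²β tanφ'] / [γz sinβ cosβ] and solving for z:
z = c' / [γ cosβ (FS·sinβ − cosβ·tanφ')]
  = 4.0 / [20.9·cos36.4°·(1.00·sin36.4° − cos36.4°·tan24.6°)]
  = 4.0 / [20.9·0.8049·(1.00·0.5934 − 0.8049·0.4578)]
  = 4.0 / 3.7835 = 1.057 m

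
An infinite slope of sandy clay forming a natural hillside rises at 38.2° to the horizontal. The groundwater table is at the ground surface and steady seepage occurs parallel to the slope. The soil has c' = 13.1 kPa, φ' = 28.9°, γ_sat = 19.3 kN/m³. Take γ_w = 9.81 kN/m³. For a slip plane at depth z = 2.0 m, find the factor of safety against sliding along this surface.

FS = 1.04

With seepage parallel to the slope and the water table at the surface, the effective normal stress on the slip plane uses the buoyant unit weight γ' = γ_sat − γ_w while the driving shear stress uses γ_sat:
FS = [c' + γ' z cos²β tanφ'] / [γ_sat z sinβ cosβ]
γ' = 19.3 − 9.81 = 9.49 kN/m³
Numerator = 13.1 + 9.49·2.0·cos²38.2°·tan28.9° = 13.1 + 9.49·2.0·0.6176·0.5520 = 19.571 kPa
Denominator = 19.3·2.0·sin38.2°·cos38.2° = 19.3·2.0·0.6184·0.7859 = 18.759 kPa
FS = 19.571 / 18.759 = 1.043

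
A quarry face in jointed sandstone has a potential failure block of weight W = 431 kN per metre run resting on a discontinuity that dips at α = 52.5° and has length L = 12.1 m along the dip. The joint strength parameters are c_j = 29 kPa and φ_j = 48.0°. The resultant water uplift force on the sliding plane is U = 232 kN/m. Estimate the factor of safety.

FS = 1.12

Resolving the block weight along and normal to the plane and applying the Mohr–Coulomb strength on the joint:
N' = W cosα − U = 431·cos52.5° − 232 = 30.4 kN/m
Driving force T = W sinα = 431·sin52.5° = 341.9 kN/m
Resisting force R = c_j·L + N'·tanφ_j = 29·12.1 + 30.4·tan48.0° = 350.9 + 33.7 = 384.6 kN/m
FS = R / T = 384.6 / 341.9 = 1.125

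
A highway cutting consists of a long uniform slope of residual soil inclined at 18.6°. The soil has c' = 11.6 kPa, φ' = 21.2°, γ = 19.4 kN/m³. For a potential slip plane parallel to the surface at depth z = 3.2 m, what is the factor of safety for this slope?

FS = 1.77

For an infinite slope with a slip plane parallel to the surface (no pore pressure): FS = [c' + γz cos²β tanφ'] / [γz sinβ cosβ].
γz = 19.4·3.2 = 62.08 kN/m²
Numerator = 11.6 + 62.08·cos²18.6°·tan21.2° = 11.6 + 62.08·0.8983·0.3879 = 33.230 kPa
Denominator = 62.08·sin18.6°·cos18.6° = 62.08·0.3190·0.9478 = 18.767 kPa
FS = 33.230 / 18.767 = 1.771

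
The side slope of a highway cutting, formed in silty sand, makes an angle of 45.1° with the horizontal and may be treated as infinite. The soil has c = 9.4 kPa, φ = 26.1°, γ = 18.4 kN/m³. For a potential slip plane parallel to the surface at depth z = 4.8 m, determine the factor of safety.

For an infinite slope with a slip plane parallel to the surface (no pore pressure): FS = [c + γz cos²β tanφ] / [γz sinβ cosβ].
γz = 18.4·4.8 = 88.32 kN/m²
Numerator = 9.4 + 88.32·cos²45.1°·tan26.1° = 9.4 + 88.32·0.4983·0.4899 = 30.958 kPa
Denominator = 88.32·sin45.1°·cos45.1° = 88.32·0.7083·0.7059 = 44.160 kPa
FS = 30.958 / 44.160 = 0.701

FS = 0.70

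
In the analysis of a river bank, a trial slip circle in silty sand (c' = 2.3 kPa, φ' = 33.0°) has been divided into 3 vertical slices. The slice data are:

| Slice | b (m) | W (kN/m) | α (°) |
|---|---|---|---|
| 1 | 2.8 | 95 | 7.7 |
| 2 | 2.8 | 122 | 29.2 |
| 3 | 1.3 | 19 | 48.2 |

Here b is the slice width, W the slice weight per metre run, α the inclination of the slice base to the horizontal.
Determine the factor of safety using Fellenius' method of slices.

FS = 1.82

Ordinary method of slices: FS = Σ[c'·Δl_i + (W_i cosα_i)·tanφ'] / Σ W_i sinα_i, with Δl_i = b_i / cosα_i.
Slice 1: Δl = 2.8/cos7.7° = 2.825 m; N'_1 = 95·cos7.7° = 94.1; c'Δl = 6.50; W sinα = 12.7
Slice 2: Δl = 2.8/cos29.2° = 3.208 m; N'_2 = 122·cos29.2° = 106.5; c'Δl = 7.38; W sinα = 59.5
Slice 3: Δl = 1.3/cos48.2° = 1.950 m; N'_3 = 19·cos48.2° = 12.7; c'Δl = 4.49; W sinα = 14.2
Σc'Δl = 18.4 kN/m; ΣN' = 213.3 kN/m; ΣW sinα = 86.4 kN/m
Resisting = 18.4 + 213.3·tan33.0° = 18.4 + 138.5 = 156.9 kN/m
FS = 156.9 / 86.4 = 1.816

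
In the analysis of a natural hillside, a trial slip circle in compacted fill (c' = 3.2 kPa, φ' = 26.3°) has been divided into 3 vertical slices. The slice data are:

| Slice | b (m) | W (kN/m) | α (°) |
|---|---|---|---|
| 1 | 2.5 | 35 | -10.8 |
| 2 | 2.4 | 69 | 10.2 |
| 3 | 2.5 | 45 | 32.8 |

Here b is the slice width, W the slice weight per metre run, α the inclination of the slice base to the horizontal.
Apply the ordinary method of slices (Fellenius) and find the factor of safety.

Ordinary method of slices: FS = Σ[c'·Δl_i + (W_i cosα_i)·tanφ'] / Σ W_i sinα_i, with Δl_i = b_i / cosα_i.
Slice 1: Δl = 2.5/cos(-10.8°) = 2.545 m; N'_1 = 35·cos(-10.8°) = 34.4; c'Δl = 8.14; W sinα = -6.6
Slice 2: Δl = 2.4/cos10.2° = 2.439 m; N'_2 = 69·cos10.2° = 67.9; c'Δl = 7.80; W sinα = 12.2
Slice 3: Δl = 2.5/cos32.8° = 2.974 m; N'_3 = 45·cos32.8° = 37.8; c'Δl = 9.52; W sinα = 24.4
Σc'Δl = 25.5 kN/m; ΣN' = 140.1 kN/m; ΣW sinα = 30.0 kN/m
Resisting = 25.5 + 140.1·tan26.3° = 25.5 + 69.2 = 94.7 kN/m
FS = 94.7 / 30.0 = 3.153

FS = 3.15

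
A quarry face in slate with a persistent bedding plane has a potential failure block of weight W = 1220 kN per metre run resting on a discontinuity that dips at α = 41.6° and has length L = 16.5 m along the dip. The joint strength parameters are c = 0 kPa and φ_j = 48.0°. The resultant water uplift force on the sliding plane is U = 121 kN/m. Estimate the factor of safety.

FS = 1.09

Resolving the block weight along and normal to the plane and applying the Mohr–Coulomb strength on the joint:
N' = W cosα − U = 1220·cos41.6° − 121 = 791.3 kN/m
Driving force T = W sinα = 1220·sin41.6° = 810.0 kN/m
Resisting force R = c·L + N'·tanφ_j = 0·16.5 + 791.3·tan48.0° = 0.0 + 878.8 = 878.8 kN/m
FS = R / T = 878.8 / 810.0 = 1.085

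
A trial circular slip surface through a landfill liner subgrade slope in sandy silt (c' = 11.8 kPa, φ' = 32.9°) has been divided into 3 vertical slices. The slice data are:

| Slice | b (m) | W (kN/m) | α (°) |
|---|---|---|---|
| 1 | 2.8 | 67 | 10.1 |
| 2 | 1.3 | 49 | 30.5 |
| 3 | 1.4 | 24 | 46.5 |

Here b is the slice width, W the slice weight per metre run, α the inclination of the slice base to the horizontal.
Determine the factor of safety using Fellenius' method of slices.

FS = 2.89

Ordinary method of slices: FS = Σ[c'·Δl_i + (W_i cosα_i)·tanφ'] / Σ W_i sinα_i, with Δl_i = b_i / cosα_i.
Slice 1: Δl = 2.8/cos10.1° = 2.844 m; N'_1 = 67·cos10.1° = 66.0; c'Δl = 33.56; W sinα = 11.7
Slice 2: Δl = 1.3/cos30.5° = 1.509 m; N'_2 = 49·cos30.5° = 42.2; c'Δl = 17.80; W sinα = 24.9
Slice 3: Δl = 1.4/cos46.5° = 2.034 m; N'_3 = 24·cos46.5° = 16.5; c'Δl = 24.00; W sinα = 17.4
Σc'Δl = 75.4 kN/m; ΣN' = 124.7 kN/m; ΣW sinα = 54.0 kN/m
Resisting = 75.4 + 124.7·tan32.9° = 75.4 + 80.7 = 156.0 kN/m
FS = 156.0 / 54.0 = 2.888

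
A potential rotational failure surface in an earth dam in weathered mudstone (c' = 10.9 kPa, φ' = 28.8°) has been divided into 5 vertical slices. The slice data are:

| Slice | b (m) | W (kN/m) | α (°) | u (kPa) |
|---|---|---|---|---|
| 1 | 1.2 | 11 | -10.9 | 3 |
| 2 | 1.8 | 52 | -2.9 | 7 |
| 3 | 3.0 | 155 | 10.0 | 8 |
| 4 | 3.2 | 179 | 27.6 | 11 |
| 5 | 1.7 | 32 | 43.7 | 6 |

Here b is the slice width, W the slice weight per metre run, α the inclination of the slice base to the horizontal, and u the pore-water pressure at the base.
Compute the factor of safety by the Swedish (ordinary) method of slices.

Ordinary method of slices: FS = Σ[c'·Δl_i + (W_i cosα_i − u_i·Δl_i)·tanφ'] / Σ W_i sinα_i, with Δl_i = b_i / cosα_i.
Slice 1: Δl = 1.2/cos(-10.9°) = 1.222 m; N'_1 = 11·cos(-10.9°) − 3·1.222 = 7.1; c'Δl = 13.32; W sinα = -2.1
Slice 2: Δl = 1.8/cos(-2.9°) = 1.802 m; N'_2 = 52·cos(-2.9°) − 7·1.802 = 39.3; c'Δl = 19.65; W sinα = -2.6
Slice 3: Δl = 3.0/cos10.0° = 3.046 m; N'_3 = 155·cos10.0° − 8·3.046 = 128.3; c'Δl = 33.20; W sinα = 26.9
Slice 4: Δl = 3.2/cos27.6° = 3.611 m; N'_4 = 179·cos27.6° − 11·3.611 = 118.9; c'Δl = 39.36; W sinα = 82.9
Slice 5: Δl = 1.7/cos43.7° = 2.351 m; N'_5 = 32·cos43.7° − 6·2.351 = 9.0; c'Δl = 25.63; W sinα = 22.1
Σc'Δl = 131.2 kN/m; ΣN' = 302.7 kN/m; ΣW sinα = 127.2 kN/m
Resisting = 131.2 + 302.7·tan28.8° = 131.2 + 166.4 = 297.6 kN/m
FS = 297.6 / 127.2 = 2.338

FS = 2.34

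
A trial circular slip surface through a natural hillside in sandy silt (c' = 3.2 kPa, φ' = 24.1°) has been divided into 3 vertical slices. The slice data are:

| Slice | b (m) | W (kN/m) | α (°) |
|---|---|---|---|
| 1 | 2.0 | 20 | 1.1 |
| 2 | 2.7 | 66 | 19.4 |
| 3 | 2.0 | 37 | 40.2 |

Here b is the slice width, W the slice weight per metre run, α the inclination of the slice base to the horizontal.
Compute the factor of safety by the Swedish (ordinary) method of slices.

Ordinary method of slices: FS = Σ[c'·Δl_i + (W_i cosα_i)·tanφ'] / Σ W_i sinα_i, with Δl_i = b_i / cosα_i.
Slice 1: Δl = 2.0/cos1.1° = 2.000 m; N'_1 = 20·cos1.1° = 20.0; c'Δl = 6.40; W sinα = 0.4
Slice 2: Δl = 2.7/cos19.4° = 2.863 m; N'_2 = 66·cos19.4° = 62.3; c'Δl = 9.16; W sinα = 21.9
Slice 3: Δl = 2.0/cos40.2° = 2.619 m; N'_3 = 37·cos40.2° = 28.3; c'Δl = 8.38; W sinα = 23.9
Σc'Δl = 23.9 kN/m; ΣN' = 110.5 kN/m; ΣW sinα = 46.2 kN/m
Resisting = 23.9 + 110.5·tan24.1° = 23.9 + 49.4 = 73.4 kN/m
FS = 73.4 / 46.2 = 1.589

FS = 1.59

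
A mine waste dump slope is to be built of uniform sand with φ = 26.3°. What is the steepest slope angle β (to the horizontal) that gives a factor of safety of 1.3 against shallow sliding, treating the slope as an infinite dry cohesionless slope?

β = 20.8°

For an infinite dry cohesionless slope FS = tanφ/tanβ, so tanβ = tanφ / FS.
tanβ = tan26.3° / 1.3 = 0.4942 / 1.3 = 0.3802
β = arctan(0.3802) = 20.82°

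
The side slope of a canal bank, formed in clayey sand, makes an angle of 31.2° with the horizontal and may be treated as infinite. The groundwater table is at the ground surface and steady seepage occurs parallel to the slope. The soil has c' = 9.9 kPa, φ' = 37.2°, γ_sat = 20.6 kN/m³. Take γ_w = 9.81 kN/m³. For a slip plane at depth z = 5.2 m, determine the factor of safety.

With seepage parallel to the slope and the water table at the surface, the effective normal stress on the slip plane uses the buoyant unit weight γ' = γ_sat − γ_w while the driving shear stress uses γ_sat:
FS = [c' + γ' z cos²β tanφ'] / [γ_sat z sinβ cosβ]
γ' = 20.6 − 9.81 = 10.79 kN/m³
Numerator = 9.9 + 10.79·5.2·cos²31.2°·tan37.2° = 9.9 + 10.79·5.2·0.7316·0.7590 = 41.060 kPa
Denominator = 20.6·5.2·sin31.2°·cos31.2° = 20.6·5.2·0.5180·0.8554 = 47.465 kPa
FS = 41.060 / 47.465 = 0.865

FS = 0.87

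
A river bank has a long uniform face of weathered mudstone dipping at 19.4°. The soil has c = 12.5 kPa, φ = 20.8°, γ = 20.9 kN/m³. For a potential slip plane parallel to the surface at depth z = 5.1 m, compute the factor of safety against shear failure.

FS = 1.45

For an infinite slope with a slip plane parallel to the surface (no pore pressure): FS = [c + γz cos²β tanφ] / [γz sinβ cosβ].
γz = 20.9·5.1 = 106.59 kN/m²
Numerator = 12.5 + 106.59·cos²19.4°·tan20.8° = 12.5 + 106.59·0.8897·0.3799 = 48.522 kPa
Denominator = 106.59·sin19.4°·cos19.4° = 106.59·0.3322·0.9432 = 33.395 kPa
FS = 48.522 / 33.395 = 1.453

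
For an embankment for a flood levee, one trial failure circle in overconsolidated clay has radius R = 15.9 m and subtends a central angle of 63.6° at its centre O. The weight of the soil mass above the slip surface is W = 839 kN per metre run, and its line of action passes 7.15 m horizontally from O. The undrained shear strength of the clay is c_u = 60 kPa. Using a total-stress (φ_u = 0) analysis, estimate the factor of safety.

Taking moments about the centre O, the resisting moment is provided by the undrained shear strength acting along the arc:
Arc length L_a = R·θ = 15.9·(63.6°·π/180) = 15.9·1.1100 = 17.65 m
M_R = c_u·L_a·R = 60·17.65·15.9 = 16837.6 kN·m/m
M_D = W·d = 839·7.15 = 5998.9 kN·m/m
FS = M_R / M_D = 16837.6 / 5998.9 = 2.807

FS = 2.81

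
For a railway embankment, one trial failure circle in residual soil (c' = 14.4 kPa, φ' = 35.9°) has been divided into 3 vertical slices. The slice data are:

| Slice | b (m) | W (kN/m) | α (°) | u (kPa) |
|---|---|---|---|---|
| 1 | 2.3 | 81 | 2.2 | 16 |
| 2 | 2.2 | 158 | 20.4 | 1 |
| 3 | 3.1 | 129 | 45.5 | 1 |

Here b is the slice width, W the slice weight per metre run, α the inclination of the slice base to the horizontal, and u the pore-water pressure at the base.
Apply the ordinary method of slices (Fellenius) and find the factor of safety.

Ordinary method of slices: FS = Σ[c'·Δl_i + (W_i cosα_i − u_i·Δl_i)·tanφ'] / Σ W_i sinα_i, with Δl_i = b_i / cosα_i.
Slice 1: Δl = 2.3/cos2.2° = 2.302 m; N'_1 = 81·cos2.2° − 16·2.302 = 44.1; c'Δl = 33.14; W sinα = 3.1
Slice 2: Δl = 2.2/cos20.4° = 2.347 m; N'_2 = 158·cos20.4° − 1·2.347 = 145.7; c'Δl = 33.80; W sinα = 55.1
Slice 3: Δl = 3.1/cos45.5° = 4.423 m; N'_3 = 129·cos45.5° − 1·4.423 = 86.0; c'Δl = 63.69; W sinα = 92.0
Σc'Δl = 130.6 kN/m; ΣN' = 275.9 kN/m; ΣW sinα = 150.2 kN/m
Resisting = 130.6 + 275.9·tan35.9° = 130.6 + 199.7 = 330.3 kN/m
FS = 330.3 / 150.2 = 2.199

FS = 2.20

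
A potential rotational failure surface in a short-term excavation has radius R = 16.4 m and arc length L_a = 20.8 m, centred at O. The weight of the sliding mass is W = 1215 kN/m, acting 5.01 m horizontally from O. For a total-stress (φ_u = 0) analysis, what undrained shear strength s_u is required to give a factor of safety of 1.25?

s_u = 22.3 kPa

FS = s_u·L_a·R / (W·d), so s_u = FS·W·d / (L_a·R).
s_u = 1.25·1215·5.01 / (20.80·16.4) = 7608.9 / 341.12 = 22.31 kPa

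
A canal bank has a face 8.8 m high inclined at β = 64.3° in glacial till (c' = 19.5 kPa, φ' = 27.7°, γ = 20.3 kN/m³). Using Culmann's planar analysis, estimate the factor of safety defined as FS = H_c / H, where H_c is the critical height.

H_c = (4c'/γ) · sinβ cosφ' / [1 − cos(β − φ')]
    = (4·19.5/20.3) · sin64.3°·cos27.7° / [1 − cos36.6°]
    = 3.842 · 0.7978 / 0.1972 = 15.55 m
FS = H_c / H = 15.55 / 8.8 = 1.767

FS = 1.77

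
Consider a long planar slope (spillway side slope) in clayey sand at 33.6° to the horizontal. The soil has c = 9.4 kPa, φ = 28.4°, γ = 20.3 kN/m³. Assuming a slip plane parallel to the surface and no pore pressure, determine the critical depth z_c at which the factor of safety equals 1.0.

z_c = 5.40 m

Setting FS = 1.00 in FS = [c + γz cos²β tanφ] / [γz sinβ cosβ] and solving for z:
z = c / [γ cosβ (FS·sinβ − cosβ·tanφ)]
  = 9.4 / [20.3·cos33.6°·(1.00·sin33.6° − cos33.6°·tan28.4°)]
  = 9.4 / [20.3·0.8329·(1.00·0.5534 − 0.8329·0.5407)]
  = 9.4 / 1.7421 = 5.396 m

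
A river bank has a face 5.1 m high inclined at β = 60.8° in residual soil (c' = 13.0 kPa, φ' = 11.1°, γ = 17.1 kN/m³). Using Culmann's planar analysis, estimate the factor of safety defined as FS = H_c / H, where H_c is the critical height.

H_c = (4c'/γ) · sinβ cosφ' / [1 − cos(β − φ')]
    = (4·13.0/17.1) · sin60.8°·cos11.1° / [1 − cos49.7°]
    = 3.041 · 0.8566 / 0.3532 = 7.37 m
FS = H_c / H = 7.37 / 5.1 = 1.446

FS = 1.45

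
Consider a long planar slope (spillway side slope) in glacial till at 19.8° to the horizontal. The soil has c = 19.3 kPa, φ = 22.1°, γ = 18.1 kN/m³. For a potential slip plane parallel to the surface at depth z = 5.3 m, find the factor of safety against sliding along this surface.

For an infinite slope with a slip plane parallel to the surface (no pore pressure): FS = [c + γz cos²β tanφ] / [γz sinβ cosβ].
γz = 18.1·5.3 = 95.93 kN/m²
Numerator = 19.3 + 95.93·cos²19.8°·tan22.1° = 19.3 + 95.93·0.8853·0.4061 = 53.784 kPa
Denominator = 95.93·sin19.8°·cos19.8° = 95.93·0.3387·0.9409 = 30.574 kPa
FS = 53.784 / 30.574 = 1.759

FS = 1.76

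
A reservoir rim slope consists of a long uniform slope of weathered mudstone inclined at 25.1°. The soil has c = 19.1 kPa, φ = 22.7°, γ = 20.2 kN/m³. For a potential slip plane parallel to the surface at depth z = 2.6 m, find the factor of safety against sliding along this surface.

FS = 1.84

For an infinite slope with a slip plane parallel to the surface (no pore pressure): FS = [c + γz cos²β tanφ] / [γz sinβ cosβ].
γz = 20.2·2.6 = 52.52 kN/m²
Numerator = 19.1 + 52.52·cos²25.1°·tan22.7° = 19.1 + 52.52·0.8201·0.4183 = 37.116 kPa
Denominator = 52.52·sin25.1°·cos25.1° = 52.52·0.4242·0.9056 = 20.175 kPa
FS = 37.116 / 20.175 = 1.840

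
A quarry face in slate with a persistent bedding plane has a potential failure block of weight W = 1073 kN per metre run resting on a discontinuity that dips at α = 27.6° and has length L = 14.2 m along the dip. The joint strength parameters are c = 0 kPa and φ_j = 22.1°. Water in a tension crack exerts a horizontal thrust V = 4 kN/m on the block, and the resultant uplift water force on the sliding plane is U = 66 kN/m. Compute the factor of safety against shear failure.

FS = 0.72

Resolving the block weight along and normal to the plane and applying the Mohr–Coulomb strength on the joint:
N' = W cosα − U − V sinα = 1073·cos27.6° − 66 − 4·sin27.6° = 883.0 kN/m
Driving force T = W sinα + V cosα = 1073·sin27.6° + 4·cos27.6° = 500.7 kN/m
Resisting force R = c·L + N'·tanφ_j = 0·14.2 + 883.0·tan22.1° = 0.0 + 358.6 = 358.6 kN/m
FS = R / T = 358.6 / 500.7 = 0.716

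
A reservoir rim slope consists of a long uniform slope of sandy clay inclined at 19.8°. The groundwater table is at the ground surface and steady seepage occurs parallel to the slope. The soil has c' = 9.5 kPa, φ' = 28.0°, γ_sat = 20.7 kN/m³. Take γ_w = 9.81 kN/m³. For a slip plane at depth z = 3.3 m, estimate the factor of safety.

FS = 1.21

With seepage parallel to the slope and the water table at the surface, the effective normal stress on the slip plane uses the buoyant unit weight γ' = γ_sat − γ_w while the driving shear stress uses γ_sat:
FS = [c' + γ' z cos²β tanφ'] / [γ_sat z sinβ cosβ]
γ' = 20.7 − 9.81 = 10.89 kN/m³
Numerator = 9.5 + 10.89·3.3·cos²19.8°·tan28.0° = 9.5 + 10.89·3.3·0.8853·0.5317 = 26.416 kPa
Denominator = 20.7·3.3·sin19.8°·cos19.8° = 20.7·3.3·0.3387·0.9409 = 21.771 kPa
FS = 26.416 / 21.771 = 1.213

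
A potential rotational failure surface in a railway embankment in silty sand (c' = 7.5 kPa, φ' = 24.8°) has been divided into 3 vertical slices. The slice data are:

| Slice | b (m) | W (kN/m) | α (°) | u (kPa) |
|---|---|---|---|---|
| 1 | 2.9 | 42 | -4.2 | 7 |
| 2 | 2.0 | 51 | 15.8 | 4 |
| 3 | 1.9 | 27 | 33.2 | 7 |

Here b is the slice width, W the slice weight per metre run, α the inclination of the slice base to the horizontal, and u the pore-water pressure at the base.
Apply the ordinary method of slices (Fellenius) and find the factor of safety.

FS = 3.37

Ordinary method of slices: FS = Σ[c'·Δl_i + (W_i cosα_i − u_i·Δl_i)·tanφ'] / Σ W_i sinα_i, with Δl_i = b_i / cosα_i.
Slice 1: Δl = 2.9/cos(-4.2°) = 2.908 m; N'_1 = 42·cos(-4.2°) − 7·2.908 = 21.5; c'Δl = 21.81; W sinα = -3.1
Slice 2: Δl = 2.0/cos15.8° = 2.079 m; N'_2 = 51·cos15.8° − 4·2.079 = 40.8; c'Δl = 15.59; W sinα = 13.9
Slice 3: Δl = 1.9/cos33.2° = 2.271 m; N'_3 = 27·cos33.2° − 7·2.271 = 6.7; c'Δl = 17.03; W sinα = 14.8
Σc'Δl = 54.4 kN/m; ΣN' = 69.0 kN/m; ΣW sinα = 25.6 kN/m
Resisting = 54.4 + 69.0·tan24.8° = 54.4 + 31.9 = 86.3 kN/m
FS = 86.3 / 25.6 = 3.372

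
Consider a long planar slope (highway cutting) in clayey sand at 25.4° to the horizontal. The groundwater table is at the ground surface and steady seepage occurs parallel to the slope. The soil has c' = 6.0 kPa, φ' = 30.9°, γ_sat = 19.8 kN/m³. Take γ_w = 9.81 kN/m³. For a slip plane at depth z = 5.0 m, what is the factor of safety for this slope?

With seepage parallel to the slope and the water table at the surface, the effective normal stress on the slip plane uses the buoyant unit weight γ' = γ_sat − γ_w while the driving shear stress uses γ_sat:
FS = [c' + γ' z cos²β tanφ'] / [γ_sat z sinβ cosβ]
γ' = 19.8 − 9.81 = 9.99 kN/m³
Numerator = 6.0 + 9.99·5.0·cos²25.4°·tan30.9° = 6.0 + 9.99·5.0·0.8160·0.5985 = 30.394 kPa
Denominator = 19.8·5.0·sin25.4°·cos25.4° = 19.8·5.0·0.4289·0.9033 = 38.360 kPa
FS = 30.394 / 38.360 = 0.792

FS = 0.79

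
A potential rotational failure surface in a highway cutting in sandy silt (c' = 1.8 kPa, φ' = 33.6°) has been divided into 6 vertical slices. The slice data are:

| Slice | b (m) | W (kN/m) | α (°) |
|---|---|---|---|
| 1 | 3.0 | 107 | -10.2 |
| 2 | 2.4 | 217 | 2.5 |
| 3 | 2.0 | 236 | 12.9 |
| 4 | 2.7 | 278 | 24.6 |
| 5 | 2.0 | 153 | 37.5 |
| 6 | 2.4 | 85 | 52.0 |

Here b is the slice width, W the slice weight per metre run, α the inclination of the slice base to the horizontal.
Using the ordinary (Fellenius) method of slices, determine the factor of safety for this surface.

Ordinary method of slices: FS = Σ[c'·Δl_i + (W_i cosα_i)·tanφ'] / Σ W_i sinα_i, with Δl_i = b_i / cosα_i.
Slice 1: Δl = 3.0/cos(-10.2°) = 3.048 m; N'_1 = 107·cos(-10.2°) = 105.3; c'Δl = 5.49; W sinα = -18.9
Slice 2: Δl = 2.4/cos2.5° = 2.402 m; N'_2 = 217·cos2.5° = 216.8; c'Δl = 4.32; W sinα = 9.5
Slice 3: Δl = 2.0/cos12.9° = 2.052 m; N'_3 = 236·cos12.9° = 230.0; c'Δl = 3.69; W sinα = 52.7
Slice 4: Δl = 2.7/cos24.6° = 2.970 m; N'_4 = 278·cos24.6° = 252.8; c'Δl = 5.35; W sinα = 115.7
Slice 5: Δl = 2.0/cos37.5° = 2.521 m; N'_5 = 153·cos37.5° = 121.4; c'Δl = 4.54; W sinα = 93.1
Slice 6: Δl = 2.4/cos52.0° = 3.898 m; N'_6 = 85·cos52.0° = 52.3; c'Δl = 7.02; W sinα = 67.0
Σc'Δl = 30.4 kN/m; ΣN' = 978.6 kN/m; ΣW sinα = 319.1 kN/m
Resisting = 30.4 + 978.6·tan33.6° = 30.4 + 650.2 = 680.6 kN/m
FS = 680.6 / 319.1 = 2.133

FS = 2.13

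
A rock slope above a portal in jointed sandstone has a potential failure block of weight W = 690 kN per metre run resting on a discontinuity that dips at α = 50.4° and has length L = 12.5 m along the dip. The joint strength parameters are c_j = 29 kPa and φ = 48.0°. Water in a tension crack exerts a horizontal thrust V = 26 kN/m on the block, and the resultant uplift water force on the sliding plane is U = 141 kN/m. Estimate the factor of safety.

FS = 1.23

Resolving the block weight along and normal to the plane and applying the Mohr–Coulomb strength on the joint:
N' = W cosα − U − V sinα = 690·cos50.4° − 141 − 26·sin50.4° = 278.8 kN/m
Driving force T = W sinα + V cosα = 690·sin50.4° + 26·cos50.4° = 548.2 kN/m
Resisting force R = c_j·L + N'·tanφ = 29·12.5 + 278.8·tan48.0° = 362.5 + 309.6 = 672.1 kN/m
FS = R / T = 672.1 / 548.2 = 1.226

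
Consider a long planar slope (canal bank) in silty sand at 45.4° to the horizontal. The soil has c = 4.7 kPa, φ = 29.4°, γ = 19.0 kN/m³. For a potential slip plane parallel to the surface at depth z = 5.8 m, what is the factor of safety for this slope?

For an infinite slope with a slip plane parallel to the surface (no pore pressure): FS = [c + γz cos²β tanφ] / [γz sinβ cosβ].
γz = 19.0·5.8 = 110.20 kN/m²
Numerator = 4.7 + 110.20·cos²45.4°·tan29.4° = 4.7 + 110.20·0.4930·0.5635 = 35.314 kPa
Denominator = 110.20·sin45.4°·cos45.4° = 110.20·0.7120·0.7022 = 55.095 kPa
FS = 35.314 / 55.095 = 0.641

FS = 0.64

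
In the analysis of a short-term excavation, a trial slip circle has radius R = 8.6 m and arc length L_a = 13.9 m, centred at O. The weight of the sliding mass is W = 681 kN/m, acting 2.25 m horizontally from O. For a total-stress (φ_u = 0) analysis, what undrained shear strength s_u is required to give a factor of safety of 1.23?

FS = s_u·L_a·R / (W·d), so s_u = FS·W·d / (L_a·R).
s_u = 1.23·681·2.25 / (13.90·8.6) = 1884.7 / 119.54 = 15.77 kPa

s_u = 15.8 kPa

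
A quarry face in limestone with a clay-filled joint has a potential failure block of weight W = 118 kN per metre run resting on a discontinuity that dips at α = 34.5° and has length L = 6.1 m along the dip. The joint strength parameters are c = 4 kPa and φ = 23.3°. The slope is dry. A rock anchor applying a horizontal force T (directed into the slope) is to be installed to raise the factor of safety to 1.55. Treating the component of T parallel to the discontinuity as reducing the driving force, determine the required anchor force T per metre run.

Resolving forces along and normal to the sliding plane, with the horizontal anchor force T adding T·sinα to the effective normal force and T·cosα acting up the plane against the driving force:
FS = [cL + (W cosα + T sinα) tanφ] / [W sinα − T cosα]
Without the anchor: N' = 97.2 kN/m, driving T_d = 66.8 kN/m, resisting R = 4·6.1 + 97.2·tan23.3° = 66.3 kN/m, FS = 0.99.
Setting FS = 1.55 and solving for T:
1.55·(66.8 − T cos34.5°) = 66.3 + T sin34.5°·tan23.3°
T·(sin34.5°·tan23.3° + 1.55·cos34.5°) = 1.55·66.8 − 66.3
T·(0.5664·0.4307 + 1.55·0.8241) = 103.6 − 66.3 = 37.3
T·1.5213 = 37.3
T = 24.5 kN/m

T = 25 kN/m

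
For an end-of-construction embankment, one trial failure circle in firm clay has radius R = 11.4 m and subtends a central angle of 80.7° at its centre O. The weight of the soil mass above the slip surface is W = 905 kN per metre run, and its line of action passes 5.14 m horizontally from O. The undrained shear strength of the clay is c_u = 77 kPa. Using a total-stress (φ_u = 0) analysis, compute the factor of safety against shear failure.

FS = 3.03

Taking moments about the centre O, the resisting moment is provided by the undrained shear strength acting along the arc:
Arc length L_a = R·θ = 11.4·(80.7°·π/180) = 11.4·1.4085 = 16.06 m
M_R = c_u·L_a·R = 77·16.06·11.4 = 14094.6 kN·m/m
M_D = W·d = 905·5.14 = 4651.7 kN·m/m
FS = M_R / M_D = 14094.6 / 4651.7 = 3.030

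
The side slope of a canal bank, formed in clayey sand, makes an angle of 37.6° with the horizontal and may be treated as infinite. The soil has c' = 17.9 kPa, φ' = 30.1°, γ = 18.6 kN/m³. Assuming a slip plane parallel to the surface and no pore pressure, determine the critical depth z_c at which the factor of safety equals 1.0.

Setting FS = 1.00 in FS = [c' + γz cos²β tanφ'] / [γz sinβ cosβ] and solving for z:
z = c' / [γ cosβ (FS·sinβ − cosβ·tanφ')]
  = 17.9 / [18.6·cos37.6°·(1.00·sin37.6° − cos37.6°·tan30.1°)]
  = 17.9 / [18.6·0.7923·(1.00·0.6101 − 0.7923·0.5797)]
  = 17.9 / 2.2233 = 8.051 m

z_c = 8.05 m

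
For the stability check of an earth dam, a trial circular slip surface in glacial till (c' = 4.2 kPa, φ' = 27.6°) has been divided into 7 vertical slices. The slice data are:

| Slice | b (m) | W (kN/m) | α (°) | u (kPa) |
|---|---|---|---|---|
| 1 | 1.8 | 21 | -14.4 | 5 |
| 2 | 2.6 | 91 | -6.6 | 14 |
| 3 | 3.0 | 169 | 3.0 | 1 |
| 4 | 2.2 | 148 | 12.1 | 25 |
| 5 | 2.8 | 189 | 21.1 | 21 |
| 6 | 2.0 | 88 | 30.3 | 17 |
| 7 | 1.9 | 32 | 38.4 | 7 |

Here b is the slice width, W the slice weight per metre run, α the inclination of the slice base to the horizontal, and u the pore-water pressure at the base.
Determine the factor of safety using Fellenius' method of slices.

Ordinary method of slices: FS = Σ[c'·Δl_i + (W_i cosα_i − u_i·Δl_i)·tanφ'] / Σ W_i sinα_i, with Δl_i = b_i / cosα_i.
Slice 1: Δl = 1.8/cos(-14.4°) = 1.858 m; N'_1 = 21·cos(-14.4°) − 5·1.858 = 11.0; c'Δl = 7.81; W sinα = -5.2
Slice 2: Δl = 2.6/cos(-6.6°) = 2.617 m; N'_2 = 91·cos(-6.6°) − 14·2.617 = 53.8; c'Δl = 10.99; W sinα = -10.5
Slice 3: Δl = 3.0/cos3.0° = 3.004 m; N'_3 = 169·cos3.0° − 1·3.004 = 165.8; c'Δl = 12.62; W sinα = 8.8
Slice 4: Δl = 2.2/cos12.1° = 2.250 m; N'_4 = 148·cos12.1° − 25·2.250 = 88.5; c'Δl = 9.45; W sinα = 31.0
Slice 5: Δl = 2.8/cos21.1° = 3.001 m; N'_5 = 189·cos21.1° − 21·3.001 = 113.3; c'Δl = 12.61; W sinα = 68.0
Slice 6: Δl = 2.0/cos30.3° = 2.316 m; N'_6 = 88·cos30.3° − 17·2.316 = 36.6; c'Δl = 9.73; W sinα = 44.4
Slice 7: Δl = 1.9/cos38.4° = 2.424 m; N'_7 = 32·cos38.4° − 7·2.424 = 8.1; c'Δl = 10.18; W sinα = 19.9
Σc'Δl = 73.4 kN/m; ΣN' = 477.0 kN/m; ΣW sinα = 156.5 kN/m
Resisting = 73.4 + 477.0·tan27.6° = 73.4 + 249.4 = 322.8 kN/m
FS = 322.8 / 156.5 = 2.062

FS = 2.06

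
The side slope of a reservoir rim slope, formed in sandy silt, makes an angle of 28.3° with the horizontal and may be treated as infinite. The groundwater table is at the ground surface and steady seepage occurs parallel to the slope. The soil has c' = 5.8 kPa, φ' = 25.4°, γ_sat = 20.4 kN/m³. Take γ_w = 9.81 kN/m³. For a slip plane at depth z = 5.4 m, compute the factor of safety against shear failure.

With seepage parallel to the slope and the water table at the surface, the effective normal stress on the slip plane uses the buoyant unit weight γ' = γ_sat − γ_w while the driving shear stress uses γ_sat:
FS = [c' + γ' z cos²β tanφ'] / [γ_sat z sinβ cosβ]
γ' = 20.4 − 9.81 = 10.59 kN/m³
Numerator = 5.8 + 10.59·5.4·cos²28.3°·tan25.4° = 5.8 + 10.59·5.4·0.7752·0.4748 = 26.851 kPa
Denominator = 20.4·5.4·sin28.3°·cos28.3° = 20.4·5.4·0.4741·0.8805 = 45.983 kPa
FS = 26.851 / 45.983 = 0.584

FS = 0.58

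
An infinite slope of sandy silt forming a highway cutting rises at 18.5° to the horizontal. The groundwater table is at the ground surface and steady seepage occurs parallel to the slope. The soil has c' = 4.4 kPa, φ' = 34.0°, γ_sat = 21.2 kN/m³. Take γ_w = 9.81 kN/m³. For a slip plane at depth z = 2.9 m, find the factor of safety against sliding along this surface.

With seepage parallel to the slope and the water table at the surface, the effective normal stress on the slip plane uses the buoyant unit weight γ' = γ_sat − γ_w while the driving shear stress uses γ_sat:
FS = [c' + γ' z cos²β tanφ'] / [γ_sat z sinβ cosβ]
γ' = 21.2 − 9.81 = 11.39 kN/m³
Numerator = 4.4 + 11.39·2.9·cos²18.5°·tan34.0° = 4.4 + 11.39·2.9·0.8993·0.6745 = 24.437 kPa
Denominator = 21.2·2.9·sin18.5°·cos18.5° = 21.2·2.9·0.3173·0.9483 = 18.500 kPa
FS = 24.437 / 18.500 = 1.321

FS = 1.32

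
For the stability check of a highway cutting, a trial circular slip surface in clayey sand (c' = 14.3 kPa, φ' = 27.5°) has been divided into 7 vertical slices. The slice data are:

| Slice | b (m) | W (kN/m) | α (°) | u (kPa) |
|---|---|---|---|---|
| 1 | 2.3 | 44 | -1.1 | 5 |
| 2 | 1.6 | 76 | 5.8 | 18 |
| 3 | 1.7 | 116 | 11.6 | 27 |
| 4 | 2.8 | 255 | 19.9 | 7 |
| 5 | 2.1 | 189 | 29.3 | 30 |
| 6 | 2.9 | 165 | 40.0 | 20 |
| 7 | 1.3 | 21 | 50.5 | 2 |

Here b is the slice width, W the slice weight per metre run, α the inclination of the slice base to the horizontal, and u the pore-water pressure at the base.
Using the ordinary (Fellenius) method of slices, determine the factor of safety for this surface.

Ordinary method of slices: FS = Σ[c'·Δl_i + (W_i cosα_i − u_i·Δl_i)·tanφ'] / Σ W_i sinα_i, with Δl_i = b_i / cosα_i.
Slice 1: Δl = 2.3/cos(-1.1°) = 2.300 m; N'_1 = 44·cos(-1.1°) − 5·2.300 = 32.5; c'Δl = 32.90; W sinα = -0.8
Slice 2: Δl = 1.6/cos5.8° = 1.608 m; N'_2 = 76·cos5.8° − 18·1.608 = 46.7; c'Δl = 23.00; W sinα = 7.7
Slice 3: Δl = 1.7/cos11.6° = 1.735 m; N'_3 = 116·cos11.6° − 27·1.735 = 66.8; c'Δl = 24.82; W sinα = 23.3
Slice 4: Δl = 2.8/cos19.9° = 2.978 m; N'_4 = 255·cos19.9° − 7·2.978 = 218.9; c'Δl = 42.58; W sinα = 86.8
Slice 5: Δl = 2.1/cos29.3° = 2.408 m; N'_5 = 189·cos29.3° − 30·2.408 = 92.6; c'Δl = 34.44; W sinα = 92.5
Slice 6: Δl = 2.9/cos40.0° = 3.786 m; N'_6 = 165·cos40.0° − 20·3.786 = 50.7; c'Δl = 54.14; W sinα = 106.1
Slice 7: Δl = 1.3/cos50.5° = 2.044 m; N'_7 = 21·cos50.5° − 2·2.044 = 9.3; c'Δl = 29.23; W sinα = 16.2
Σc'Δl = 241.1 kN/m; ΣN' = 517.4 kN/m; ΣW sinα = 331.7 kN/m
Resisting = 241.1 + 517.4·tan27.5° = 241.1 + 269.3 = 510.4 kN/m
FS = 510.4 / 331.7 = 1.539

FS = 1.54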